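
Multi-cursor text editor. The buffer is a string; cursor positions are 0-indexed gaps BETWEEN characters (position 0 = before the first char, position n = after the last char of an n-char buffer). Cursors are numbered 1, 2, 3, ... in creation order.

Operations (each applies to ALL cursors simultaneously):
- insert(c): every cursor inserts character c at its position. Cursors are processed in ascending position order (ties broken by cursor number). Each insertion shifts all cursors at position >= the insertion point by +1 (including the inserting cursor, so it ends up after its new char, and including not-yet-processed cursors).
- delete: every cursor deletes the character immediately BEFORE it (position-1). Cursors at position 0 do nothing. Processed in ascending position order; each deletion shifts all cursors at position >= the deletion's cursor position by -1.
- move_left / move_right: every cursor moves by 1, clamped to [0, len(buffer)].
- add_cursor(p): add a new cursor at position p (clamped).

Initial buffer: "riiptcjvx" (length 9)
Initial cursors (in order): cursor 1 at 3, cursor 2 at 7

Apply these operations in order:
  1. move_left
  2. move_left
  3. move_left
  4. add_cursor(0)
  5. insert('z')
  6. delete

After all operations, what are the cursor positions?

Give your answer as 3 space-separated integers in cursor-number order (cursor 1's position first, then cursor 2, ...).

After op 1 (move_left): buffer="riiptcjvx" (len 9), cursors c1@2 c2@6, authorship .........
After op 2 (move_left): buffer="riiptcjvx" (len 9), cursors c1@1 c2@5, authorship .........
After op 3 (move_left): buffer="riiptcjvx" (len 9), cursors c1@0 c2@4, authorship .........
After op 4 (add_cursor(0)): buffer="riiptcjvx" (len 9), cursors c1@0 c3@0 c2@4, authorship .........
After op 5 (insert('z')): buffer="zzriipztcjvx" (len 12), cursors c1@2 c3@2 c2@7, authorship 13....2.....
After op 6 (delete): buffer="riiptcjvx" (len 9), cursors c1@0 c3@0 c2@4, authorship .........

Answer: 0 4 0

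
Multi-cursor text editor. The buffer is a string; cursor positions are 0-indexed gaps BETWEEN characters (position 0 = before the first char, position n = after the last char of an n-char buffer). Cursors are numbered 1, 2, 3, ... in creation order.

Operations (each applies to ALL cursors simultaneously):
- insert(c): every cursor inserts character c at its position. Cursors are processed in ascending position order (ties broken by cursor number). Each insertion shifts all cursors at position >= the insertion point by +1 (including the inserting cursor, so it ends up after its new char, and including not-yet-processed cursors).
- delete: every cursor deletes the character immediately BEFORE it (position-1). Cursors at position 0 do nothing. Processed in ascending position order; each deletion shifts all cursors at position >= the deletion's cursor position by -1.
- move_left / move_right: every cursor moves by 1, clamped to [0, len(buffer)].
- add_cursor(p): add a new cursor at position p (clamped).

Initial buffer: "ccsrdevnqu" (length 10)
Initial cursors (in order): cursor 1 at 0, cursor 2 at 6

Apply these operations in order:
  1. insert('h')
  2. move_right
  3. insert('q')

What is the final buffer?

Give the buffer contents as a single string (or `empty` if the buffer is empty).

After op 1 (insert('h')): buffer="hccsrdehvnqu" (len 12), cursors c1@1 c2@8, authorship 1......2....
After op 2 (move_right): buffer="hccsrdehvnqu" (len 12), cursors c1@2 c2@9, authorship 1......2....
After op 3 (insert('q')): buffer="hcqcsrdehvqnqu" (len 14), cursors c1@3 c2@11, authorship 1.1.....2.2...

Answer: hcqcsrdehvqnqu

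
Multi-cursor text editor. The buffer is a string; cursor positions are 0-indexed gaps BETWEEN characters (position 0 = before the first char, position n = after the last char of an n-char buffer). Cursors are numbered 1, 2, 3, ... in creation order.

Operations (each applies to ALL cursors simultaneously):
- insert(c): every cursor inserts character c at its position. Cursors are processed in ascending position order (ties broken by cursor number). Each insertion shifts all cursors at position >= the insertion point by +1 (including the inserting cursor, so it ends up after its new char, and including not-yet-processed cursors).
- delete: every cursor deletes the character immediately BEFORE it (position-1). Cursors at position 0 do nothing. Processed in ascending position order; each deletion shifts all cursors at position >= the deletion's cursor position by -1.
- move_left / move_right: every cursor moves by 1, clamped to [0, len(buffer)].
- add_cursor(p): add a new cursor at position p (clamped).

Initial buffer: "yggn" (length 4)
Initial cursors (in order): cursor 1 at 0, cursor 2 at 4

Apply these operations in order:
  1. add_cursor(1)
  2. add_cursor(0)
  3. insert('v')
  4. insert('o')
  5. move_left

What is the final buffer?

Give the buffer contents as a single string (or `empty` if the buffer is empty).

After op 1 (add_cursor(1)): buffer="yggn" (len 4), cursors c1@0 c3@1 c2@4, authorship ....
After op 2 (add_cursor(0)): buffer="yggn" (len 4), cursors c1@0 c4@0 c3@1 c2@4, authorship ....
After op 3 (insert('v')): buffer="vvyvggnv" (len 8), cursors c1@2 c4@2 c3@4 c2@8, authorship 14.3...2
After op 4 (insert('o')): buffer="vvooyvoggnvo" (len 12), cursors c1@4 c4@4 c3@7 c2@12, authorship 1414.33...22
After op 5 (move_left): buffer="vvooyvoggnvo" (len 12), cursors c1@3 c4@3 c3@6 c2@11, authorship 1414.33...22

Answer: vvooyvoggnvo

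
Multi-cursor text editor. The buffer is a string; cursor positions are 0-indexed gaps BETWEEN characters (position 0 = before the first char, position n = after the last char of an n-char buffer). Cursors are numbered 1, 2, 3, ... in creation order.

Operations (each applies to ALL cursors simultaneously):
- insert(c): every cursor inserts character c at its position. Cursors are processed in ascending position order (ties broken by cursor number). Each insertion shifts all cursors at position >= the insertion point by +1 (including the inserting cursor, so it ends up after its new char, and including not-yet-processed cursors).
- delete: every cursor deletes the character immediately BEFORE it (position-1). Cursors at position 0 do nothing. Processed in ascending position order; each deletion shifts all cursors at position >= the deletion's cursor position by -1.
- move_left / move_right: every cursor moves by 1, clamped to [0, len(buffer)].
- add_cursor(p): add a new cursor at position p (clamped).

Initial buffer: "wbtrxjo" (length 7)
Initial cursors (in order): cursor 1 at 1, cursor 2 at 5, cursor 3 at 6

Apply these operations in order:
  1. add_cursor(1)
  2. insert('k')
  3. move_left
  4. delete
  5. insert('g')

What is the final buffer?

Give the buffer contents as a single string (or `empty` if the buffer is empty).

After op 1 (add_cursor(1)): buffer="wbtrxjo" (len 7), cursors c1@1 c4@1 c2@5 c3@6, authorship .......
After op 2 (insert('k')): buffer="wkkbtrxkjko" (len 11), cursors c1@3 c4@3 c2@8 c3@10, authorship .14....2.3.
After op 3 (move_left): buffer="wkkbtrxkjko" (len 11), cursors c1@2 c4@2 c2@7 c3@9, authorship .14....2.3.
After op 4 (delete): buffer="kbtrkko" (len 7), cursors c1@0 c4@0 c2@4 c3@5, authorship 4...23.
After op 5 (insert('g')): buffer="ggkbtrgkgko" (len 11), cursors c1@2 c4@2 c2@7 c3@9, authorship 144...2233.

Answer: ggkbtrgkgko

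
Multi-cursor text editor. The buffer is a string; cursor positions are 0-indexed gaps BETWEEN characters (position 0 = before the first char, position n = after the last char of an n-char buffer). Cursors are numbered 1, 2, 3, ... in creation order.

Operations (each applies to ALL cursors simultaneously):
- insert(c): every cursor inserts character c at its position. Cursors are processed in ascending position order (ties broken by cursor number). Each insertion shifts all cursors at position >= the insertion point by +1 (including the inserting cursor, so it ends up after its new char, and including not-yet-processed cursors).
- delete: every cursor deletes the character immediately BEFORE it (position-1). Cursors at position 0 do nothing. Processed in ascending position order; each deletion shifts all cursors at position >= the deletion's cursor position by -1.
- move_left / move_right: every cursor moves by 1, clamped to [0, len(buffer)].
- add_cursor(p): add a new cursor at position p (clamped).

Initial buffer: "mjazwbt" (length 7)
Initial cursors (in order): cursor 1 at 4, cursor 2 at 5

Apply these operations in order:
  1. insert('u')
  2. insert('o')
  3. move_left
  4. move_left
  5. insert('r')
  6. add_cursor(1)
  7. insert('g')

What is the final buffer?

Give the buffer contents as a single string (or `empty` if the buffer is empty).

Answer: mgjazrguowrguobt

Derivation:
After op 1 (insert('u')): buffer="mjazuwubt" (len 9), cursors c1@5 c2@7, authorship ....1.2..
After op 2 (insert('o')): buffer="mjazuowuobt" (len 11), cursors c1@6 c2@9, authorship ....11.22..
After op 3 (move_left): buffer="mjazuowuobt" (len 11), cursors c1@5 c2@8, authorship ....11.22..
After op 4 (move_left): buffer="mjazuowuobt" (len 11), cursors c1@4 c2@7, authorship ....11.22..
After op 5 (insert('r')): buffer="mjazruowruobt" (len 13), cursors c1@5 c2@9, authorship ....111.222..
After op 6 (add_cursor(1)): buffer="mjazruowruobt" (len 13), cursors c3@1 c1@5 c2@9, authorship ....111.222..
After op 7 (insert('g')): buffer="mgjazrguowrguobt" (len 16), cursors c3@2 c1@7 c2@12, authorship .3...1111.2222..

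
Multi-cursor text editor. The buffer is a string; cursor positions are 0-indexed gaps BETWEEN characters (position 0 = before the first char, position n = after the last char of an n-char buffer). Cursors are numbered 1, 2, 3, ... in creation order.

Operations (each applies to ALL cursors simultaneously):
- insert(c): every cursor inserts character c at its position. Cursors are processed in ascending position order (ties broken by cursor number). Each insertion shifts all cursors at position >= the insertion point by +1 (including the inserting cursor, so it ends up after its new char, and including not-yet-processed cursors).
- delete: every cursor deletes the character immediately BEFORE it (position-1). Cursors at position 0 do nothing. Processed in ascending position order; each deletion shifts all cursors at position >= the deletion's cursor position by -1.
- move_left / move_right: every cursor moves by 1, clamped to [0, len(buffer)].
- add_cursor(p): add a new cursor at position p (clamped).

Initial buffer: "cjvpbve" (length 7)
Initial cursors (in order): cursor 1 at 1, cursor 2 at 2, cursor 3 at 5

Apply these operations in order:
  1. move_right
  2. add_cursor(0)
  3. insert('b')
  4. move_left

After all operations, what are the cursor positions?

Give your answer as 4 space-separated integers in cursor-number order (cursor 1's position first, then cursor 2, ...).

After op 1 (move_right): buffer="cjvpbve" (len 7), cursors c1@2 c2@3 c3@6, authorship .......
After op 2 (add_cursor(0)): buffer="cjvpbve" (len 7), cursors c4@0 c1@2 c2@3 c3@6, authorship .......
After op 3 (insert('b')): buffer="bcjbvbpbvbe" (len 11), cursors c4@1 c1@4 c2@6 c3@10, authorship 4..1.2...3.
After op 4 (move_left): buffer="bcjbvbpbvbe" (len 11), cursors c4@0 c1@3 c2@5 c3@9, authorship 4..1.2...3.

Answer: 3 5 9 0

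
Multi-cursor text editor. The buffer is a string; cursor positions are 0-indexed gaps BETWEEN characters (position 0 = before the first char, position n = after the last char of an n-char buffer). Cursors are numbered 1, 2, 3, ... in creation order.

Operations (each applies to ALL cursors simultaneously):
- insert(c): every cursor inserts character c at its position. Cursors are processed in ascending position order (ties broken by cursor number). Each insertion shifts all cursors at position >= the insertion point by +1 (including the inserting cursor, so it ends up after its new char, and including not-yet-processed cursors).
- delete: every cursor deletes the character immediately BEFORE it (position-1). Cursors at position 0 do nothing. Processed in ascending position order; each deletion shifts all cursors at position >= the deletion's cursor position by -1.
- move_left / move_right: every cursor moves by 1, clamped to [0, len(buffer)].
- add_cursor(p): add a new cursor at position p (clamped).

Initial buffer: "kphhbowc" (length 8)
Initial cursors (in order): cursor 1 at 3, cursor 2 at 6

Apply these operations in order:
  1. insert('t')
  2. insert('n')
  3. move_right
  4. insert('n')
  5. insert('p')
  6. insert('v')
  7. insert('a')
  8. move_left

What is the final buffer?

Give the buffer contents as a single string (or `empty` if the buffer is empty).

After op 1 (insert('t')): buffer="kphthbotwc" (len 10), cursors c1@4 c2@8, authorship ...1...2..
After op 2 (insert('n')): buffer="kphtnhbotnwc" (len 12), cursors c1@5 c2@10, authorship ...11...22..
After op 3 (move_right): buffer="kphtnhbotnwc" (len 12), cursors c1@6 c2@11, authorship ...11...22..
After op 4 (insert('n')): buffer="kphtnhnbotnwnc" (len 14), cursors c1@7 c2@13, authorship ...11.1..22.2.
After op 5 (insert('p')): buffer="kphtnhnpbotnwnpc" (len 16), cursors c1@8 c2@15, authorship ...11.11..22.22.
After op 6 (insert('v')): buffer="kphtnhnpvbotnwnpvc" (len 18), cursors c1@9 c2@17, authorship ...11.111..22.222.
After op 7 (insert('a')): buffer="kphtnhnpvabotnwnpvac" (len 20), cursors c1@10 c2@19, authorship ...11.1111..22.2222.
After op 8 (move_left): buffer="kphtnhnpvabotnwnpvac" (len 20), cursors c1@9 c2@18, authorship ...11.1111..22.2222.

Answer: kphtnhnpvabotnwnpvac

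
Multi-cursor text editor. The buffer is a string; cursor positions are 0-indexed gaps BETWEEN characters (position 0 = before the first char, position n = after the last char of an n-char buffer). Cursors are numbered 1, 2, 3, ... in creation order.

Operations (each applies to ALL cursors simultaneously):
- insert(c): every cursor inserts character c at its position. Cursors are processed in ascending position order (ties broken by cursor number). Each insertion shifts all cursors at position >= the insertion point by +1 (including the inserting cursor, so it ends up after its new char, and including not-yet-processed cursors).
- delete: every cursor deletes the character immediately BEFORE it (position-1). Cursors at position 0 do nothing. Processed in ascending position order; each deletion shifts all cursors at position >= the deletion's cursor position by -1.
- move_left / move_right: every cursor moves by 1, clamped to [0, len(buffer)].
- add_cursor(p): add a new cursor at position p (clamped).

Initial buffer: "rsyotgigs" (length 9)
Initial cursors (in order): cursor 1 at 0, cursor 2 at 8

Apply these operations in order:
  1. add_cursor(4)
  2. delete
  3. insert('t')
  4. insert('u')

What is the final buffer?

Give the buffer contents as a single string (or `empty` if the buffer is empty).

After op 1 (add_cursor(4)): buffer="rsyotgigs" (len 9), cursors c1@0 c3@4 c2@8, authorship .........
After op 2 (delete): buffer="rsytgis" (len 7), cursors c1@0 c3@3 c2@6, authorship .......
After op 3 (insert('t')): buffer="trsyttgits" (len 10), cursors c1@1 c3@5 c2@9, authorship 1...3...2.
After op 4 (insert('u')): buffer="tursytutgitus" (len 13), cursors c1@2 c3@7 c2@12, authorship 11...33...22.

Answer: tursytutgitus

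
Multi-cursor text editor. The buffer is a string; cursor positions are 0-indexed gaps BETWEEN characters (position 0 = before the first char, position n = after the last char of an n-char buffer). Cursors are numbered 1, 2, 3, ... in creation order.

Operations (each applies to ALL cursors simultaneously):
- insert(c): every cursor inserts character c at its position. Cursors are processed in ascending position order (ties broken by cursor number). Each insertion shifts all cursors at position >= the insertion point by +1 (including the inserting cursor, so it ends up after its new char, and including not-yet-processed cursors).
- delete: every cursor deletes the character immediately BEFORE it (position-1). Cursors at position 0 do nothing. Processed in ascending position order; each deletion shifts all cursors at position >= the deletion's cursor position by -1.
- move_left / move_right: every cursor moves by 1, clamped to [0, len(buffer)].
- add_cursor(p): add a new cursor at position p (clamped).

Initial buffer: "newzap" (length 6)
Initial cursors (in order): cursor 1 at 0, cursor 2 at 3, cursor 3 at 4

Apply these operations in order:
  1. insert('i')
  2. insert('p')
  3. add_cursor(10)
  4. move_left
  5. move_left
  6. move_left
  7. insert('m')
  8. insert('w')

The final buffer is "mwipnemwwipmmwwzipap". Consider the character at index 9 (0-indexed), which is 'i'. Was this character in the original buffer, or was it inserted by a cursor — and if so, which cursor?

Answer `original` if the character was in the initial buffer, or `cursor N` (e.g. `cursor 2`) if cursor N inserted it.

After op 1 (insert('i')): buffer="inewiziap" (len 9), cursors c1@1 c2@5 c3@7, authorship 1...2.3..
After op 2 (insert('p')): buffer="ipnewipzipap" (len 12), cursors c1@2 c2@7 c3@10, authorship 11...22.33..
After op 3 (add_cursor(10)): buffer="ipnewipzipap" (len 12), cursors c1@2 c2@7 c3@10 c4@10, authorship 11...22.33..
After op 4 (move_left): buffer="ipnewipzipap" (len 12), cursors c1@1 c2@6 c3@9 c4@9, authorship 11...22.33..
After op 5 (move_left): buffer="ipnewipzipap" (len 12), cursors c1@0 c2@5 c3@8 c4@8, authorship 11...22.33..
After op 6 (move_left): buffer="ipnewipzipap" (len 12), cursors c1@0 c2@4 c3@7 c4@7, authorship 11...22.33..
After op 7 (insert('m')): buffer="mipnemwipmmzipap" (len 16), cursors c1@1 c2@6 c3@11 c4@11, authorship 111..2.2234.33..
After op 8 (insert('w')): buffer="mwipnemwwipmmwwzipap" (len 20), cursors c1@2 c2@8 c3@15 c4@15, authorship 1111..22.223434.33..
Authorship (.=original, N=cursor N): 1 1 1 1 . . 2 2 . 2 2 3 4 3 4 . 3 3 . .
Index 9: author = 2

Answer: cursor 2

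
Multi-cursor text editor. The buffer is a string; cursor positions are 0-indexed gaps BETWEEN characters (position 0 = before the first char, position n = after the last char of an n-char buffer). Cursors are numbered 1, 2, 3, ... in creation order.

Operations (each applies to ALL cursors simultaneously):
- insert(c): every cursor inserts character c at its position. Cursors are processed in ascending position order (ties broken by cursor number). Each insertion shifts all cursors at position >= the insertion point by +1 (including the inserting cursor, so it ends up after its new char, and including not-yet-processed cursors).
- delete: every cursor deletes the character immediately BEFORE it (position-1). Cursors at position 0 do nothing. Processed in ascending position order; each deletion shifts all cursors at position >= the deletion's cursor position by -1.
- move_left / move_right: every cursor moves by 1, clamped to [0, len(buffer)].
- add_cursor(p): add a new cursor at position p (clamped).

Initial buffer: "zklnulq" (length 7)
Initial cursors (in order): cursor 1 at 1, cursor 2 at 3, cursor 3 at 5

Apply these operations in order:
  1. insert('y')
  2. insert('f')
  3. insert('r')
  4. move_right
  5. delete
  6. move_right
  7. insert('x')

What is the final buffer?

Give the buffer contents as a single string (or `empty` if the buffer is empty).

Answer: zyfrlxyfruxyfrqx

Derivation:
After op 1 (insert('y')): buffer="zyklynuylq" (len 10), cursors c1@2 c2@5 c3@8, authorship .1..2..3..
After op 2 (insert('f')): buffer="zyfklyfnuyflq" (len 13), cursors c1@3 c2@7 c3@11, authorship .11..22..33..
After op 3 (insert('r')): buffer="zyfrklyfrnuyfrlq" (len 16), cursors c1@4 c2@9 c3@14, authorship .111..222..333..
After op 4 (move_right): buffer="zyfrklyfrnuyfrlq" (len 16), cursors c1@5 c2@10 c3@15, authorship .111..222..333..
After op 5 (delete): buffer="zyfrlyfruyfrq" (len 13), cursors c1@4 c2@8 c3@12, authorship .111.222.333.
After op 6 (move_right): buffer="zyfrlyfruyfrq" (len 13), cursors c1@5 c2@9 c3@13, authorship .111.222.333.
After op 7 (insert('x')): buffer="zyfrlxyfruxyfrqx" (len 16), cursors c1@6 c2@11 c3@16, authorship .111.1222.2333.3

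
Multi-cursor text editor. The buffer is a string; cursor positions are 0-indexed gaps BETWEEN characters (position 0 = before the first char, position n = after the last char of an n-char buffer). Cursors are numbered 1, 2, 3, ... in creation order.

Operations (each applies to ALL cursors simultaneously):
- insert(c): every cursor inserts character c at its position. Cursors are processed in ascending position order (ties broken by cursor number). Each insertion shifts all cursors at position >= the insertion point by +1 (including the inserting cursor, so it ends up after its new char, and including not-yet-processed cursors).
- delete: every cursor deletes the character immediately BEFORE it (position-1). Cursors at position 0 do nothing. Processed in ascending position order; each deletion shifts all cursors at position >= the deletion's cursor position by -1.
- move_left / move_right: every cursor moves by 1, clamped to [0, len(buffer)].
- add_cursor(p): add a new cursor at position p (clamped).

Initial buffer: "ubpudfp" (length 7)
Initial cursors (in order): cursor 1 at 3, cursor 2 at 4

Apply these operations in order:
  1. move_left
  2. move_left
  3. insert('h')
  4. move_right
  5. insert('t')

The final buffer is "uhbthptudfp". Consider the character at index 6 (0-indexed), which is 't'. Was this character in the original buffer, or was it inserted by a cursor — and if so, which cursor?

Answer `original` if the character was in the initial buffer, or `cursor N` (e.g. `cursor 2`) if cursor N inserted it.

After op 1 (move_left): buffer="ubpudfp" (len 7), cursors c1@2 c2@3, authorship .......
After op 2 (move_left): buffer="ubpudfp" (len 7), cursors c1@1 c2@2, authorship .......
After op 3 (insert('h')): buffer="uhbhpudfp" (len 9), cursors c1@2 c2@4, authorship .1.2.....
After op 4 (move_right): buffer="uhbhpudfp" (len 9), cursors c1@3 c2@5, authorship .1.2.....
After op 5 (insert('t')): buffer="uhbthptudfp" (len 11), cursors c1@4 c2@7, authorship .1.12.2....
Authorship (.=original, N=cursor N): . 1 . 1 2 . 2 . . . .
Index 6: author = 2

Answer: cursor 2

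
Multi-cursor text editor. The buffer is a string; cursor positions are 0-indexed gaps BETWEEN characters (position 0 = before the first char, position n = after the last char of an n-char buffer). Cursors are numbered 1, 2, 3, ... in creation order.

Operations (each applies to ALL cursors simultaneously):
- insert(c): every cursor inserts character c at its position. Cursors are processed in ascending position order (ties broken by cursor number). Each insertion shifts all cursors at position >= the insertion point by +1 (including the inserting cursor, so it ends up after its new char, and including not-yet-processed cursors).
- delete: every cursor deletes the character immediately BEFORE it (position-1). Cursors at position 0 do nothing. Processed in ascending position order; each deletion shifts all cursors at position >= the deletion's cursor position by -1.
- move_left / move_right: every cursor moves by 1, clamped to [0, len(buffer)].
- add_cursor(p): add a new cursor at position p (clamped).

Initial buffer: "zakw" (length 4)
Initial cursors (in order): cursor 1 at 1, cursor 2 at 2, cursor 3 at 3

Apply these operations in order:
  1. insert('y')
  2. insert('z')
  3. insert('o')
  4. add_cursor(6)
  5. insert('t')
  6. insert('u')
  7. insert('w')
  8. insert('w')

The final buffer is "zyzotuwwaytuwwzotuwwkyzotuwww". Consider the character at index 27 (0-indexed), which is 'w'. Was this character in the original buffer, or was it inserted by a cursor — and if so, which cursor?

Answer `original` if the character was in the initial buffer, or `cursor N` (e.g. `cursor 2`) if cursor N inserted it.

Answer: cursor 3

Derivation:
After op 1 (insert('y')): buffer="zyaykyw" (len 7), cursors c1@2 c2@4 c3@6, authorship .1.2.3.
After op 2 (insert('z')): buffer="zyzayzkyzw" (len 10), cursors c1@3 c2@6 c3@9, authorship .11.22.33.
After op 3 (insert('o')): buffer="zyzoayzokyzow" (len 13), cursors c1@4 c2@8 c3@12, authorship .111.222.333.
After op 4 (add_cursor(6)): buffer="zyzoayzokyzow" (len 13), cursors c1@4 c4@6 c2@8 c3@12, authorship .111.222.333.
After op 5 (insert('t')): buffer="zyzotaytzotkyzotw" (len 17), cursors c1@5 c4@8 c2@11 c3@16, authorship .1111.24222.3333.
After op 6 (insert('u')): buffer="zyzotuaytuzotukyzotuw" (len 21), cursors c1@6 c4@10 c2@14 c3@20, authorship .11111.2442222.33333.
After op 7 (insert('w')): buffer="zyzotuwaytuwzotuwkyzotuww" (len 25), cursors c1@7 c4@12 c2@17 c3@24, authorship .111111.244422222.333333.
After op 8 (insert('w')): buffer="zyzotuwwaytuwwzotuwwkyzotuwww" (len 29), cursors c1@8 c4@14 c2@20 c3@28, authorship .1111111.24444222222.3333333.
Authorship (.=original, N=cursor N): . 1 1 1 1 1 1 1 . 2 4 4 4 4 2 2 2 2 2 2 . 3 3 3 3 3 3 3 .
Index 27: author = 3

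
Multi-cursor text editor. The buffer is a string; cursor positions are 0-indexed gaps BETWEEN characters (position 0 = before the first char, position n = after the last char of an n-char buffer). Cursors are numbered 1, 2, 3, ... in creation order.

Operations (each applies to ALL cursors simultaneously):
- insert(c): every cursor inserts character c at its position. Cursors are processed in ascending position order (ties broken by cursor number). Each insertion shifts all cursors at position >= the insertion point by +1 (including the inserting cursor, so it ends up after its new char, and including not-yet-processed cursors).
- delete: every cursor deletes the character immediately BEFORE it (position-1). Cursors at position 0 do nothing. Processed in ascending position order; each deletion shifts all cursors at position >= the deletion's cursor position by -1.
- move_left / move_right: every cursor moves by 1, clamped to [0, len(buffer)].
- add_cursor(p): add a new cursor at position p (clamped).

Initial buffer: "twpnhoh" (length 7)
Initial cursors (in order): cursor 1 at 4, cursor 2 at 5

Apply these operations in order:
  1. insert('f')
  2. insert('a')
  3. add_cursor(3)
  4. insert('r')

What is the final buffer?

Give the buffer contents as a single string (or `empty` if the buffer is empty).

Answer: twprnfarhfaroh

Derivation:
After op 1 (insert('f')): buffer="twpnfhfoh" (len 9), cursors c1@5 c2@7, authorship ....1.2..
After op 2 (insert('a')): buffer="twpnfahfaoh" (len 11), cursors c1@6 c2@9, authorship ....11.22..
After op 3 (add_cursor(3)): buffer="twpnfahfaoh" (len 11), cursors c3@3 c1@6 c2@9, authorship ....11.22..
After op 4 (insert('r')): buffer="twprnfarhfaroh" (len 14), cursors c3@4 c1@8 c2@12, authorship ...3.111.222..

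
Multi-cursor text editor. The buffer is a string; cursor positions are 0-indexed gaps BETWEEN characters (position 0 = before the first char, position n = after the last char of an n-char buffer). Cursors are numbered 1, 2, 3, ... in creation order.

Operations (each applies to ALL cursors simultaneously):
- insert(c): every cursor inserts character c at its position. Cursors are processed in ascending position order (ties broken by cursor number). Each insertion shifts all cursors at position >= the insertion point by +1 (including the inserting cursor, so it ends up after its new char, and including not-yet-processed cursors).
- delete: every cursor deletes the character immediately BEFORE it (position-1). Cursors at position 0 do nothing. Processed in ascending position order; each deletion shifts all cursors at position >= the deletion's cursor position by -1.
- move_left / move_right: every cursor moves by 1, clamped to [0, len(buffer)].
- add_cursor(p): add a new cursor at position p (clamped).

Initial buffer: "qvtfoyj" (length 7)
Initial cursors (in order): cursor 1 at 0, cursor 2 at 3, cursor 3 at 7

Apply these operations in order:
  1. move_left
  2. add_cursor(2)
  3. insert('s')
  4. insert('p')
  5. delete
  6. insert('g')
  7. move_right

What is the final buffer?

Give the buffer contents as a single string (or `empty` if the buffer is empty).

After op 1 (move_left): buffer="qvtfoyj" (len 7), cursors c1@0 c2@2 c3@6, authorship .......
After op 2 (add_cursor(2)): buffer="qvtfoyj" (len 7), cursors c1@0 c2@2 c4@2 c3@6, authorship .......
After op 3 (insert('s')): buffer="sqvsstfoysj" (len 11), cursors c1@1 c2@5 c4@5 c3@10, authorship 1..24....3.
After op 4 (insert('p')): buffer="spqvsspptfoyspj" (len 15), cursors c1@2 c2@8 c4@8 c3@14, authorship 11..2424....33.
After op 5 (delete): buffer="sqvsstfoysj" (len 11), cursors c1@1 c2@5 c4@5 c3@10, authorship 1..24....3.
After op 6 (insert('g')): buffer="sgqvssggtfoysgj" (len 15), cursors c1@2 c2@8 c4@8 c3@14, authorship 11..2424....33.
After op 7 (move_right): buffer="sgqvssggtfoysgj" (len 15), cursors c1@3 c2@9 c4@9 c3@15, authorship 11..2424....33.

Answer: sgqvssggtfoysgj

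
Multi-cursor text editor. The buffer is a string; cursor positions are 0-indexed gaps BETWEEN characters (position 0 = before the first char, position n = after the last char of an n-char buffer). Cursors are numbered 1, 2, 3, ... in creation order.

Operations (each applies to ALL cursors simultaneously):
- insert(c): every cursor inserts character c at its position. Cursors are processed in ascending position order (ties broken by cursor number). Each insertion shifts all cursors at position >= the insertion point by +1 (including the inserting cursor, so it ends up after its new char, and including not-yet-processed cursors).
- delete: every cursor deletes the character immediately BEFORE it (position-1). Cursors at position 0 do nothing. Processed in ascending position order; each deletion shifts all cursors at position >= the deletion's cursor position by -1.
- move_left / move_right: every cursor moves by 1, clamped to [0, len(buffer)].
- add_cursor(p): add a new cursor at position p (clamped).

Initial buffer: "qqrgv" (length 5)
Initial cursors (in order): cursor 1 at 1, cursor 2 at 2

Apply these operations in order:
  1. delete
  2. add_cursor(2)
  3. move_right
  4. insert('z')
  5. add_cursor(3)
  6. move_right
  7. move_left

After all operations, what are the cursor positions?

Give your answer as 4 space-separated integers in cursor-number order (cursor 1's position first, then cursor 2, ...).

After op 1 (delete): buffer="rgv" (len 3), cursors c1@0 c2@0, authorship ...
After op 2 (add_cursor(2)): buffer="rgv" (len 3), cursors c1@0 c2@0 c3@2, authorship ...
After op 3 (move_right): buffer="rgv" (len 3), cursors c1@1 c2@1 c3@3, authorship ...
After op 4 (insert('z')): buffer="rzzgvz" (len 6), cursors c1@3 c2@3 c3@6, authorship .12..3
After op 5 (add_cursor(3)): buffer="rzzgvz" (len 6), cursors c1@3 c2@3 c4@3 c3@6, authorship .12..3
After op 6 (move_right): buffer="rzzgvz" (len 6), cursors c1@4 c2@4 c4@4 c3@6, authorship .12..3
After op 7 (move_left): buffer="rzzgvz" (len 6), cursors c1@3 c2@3 c4@3 c3@5, authorship .12..3

Answer: 3 3 5 3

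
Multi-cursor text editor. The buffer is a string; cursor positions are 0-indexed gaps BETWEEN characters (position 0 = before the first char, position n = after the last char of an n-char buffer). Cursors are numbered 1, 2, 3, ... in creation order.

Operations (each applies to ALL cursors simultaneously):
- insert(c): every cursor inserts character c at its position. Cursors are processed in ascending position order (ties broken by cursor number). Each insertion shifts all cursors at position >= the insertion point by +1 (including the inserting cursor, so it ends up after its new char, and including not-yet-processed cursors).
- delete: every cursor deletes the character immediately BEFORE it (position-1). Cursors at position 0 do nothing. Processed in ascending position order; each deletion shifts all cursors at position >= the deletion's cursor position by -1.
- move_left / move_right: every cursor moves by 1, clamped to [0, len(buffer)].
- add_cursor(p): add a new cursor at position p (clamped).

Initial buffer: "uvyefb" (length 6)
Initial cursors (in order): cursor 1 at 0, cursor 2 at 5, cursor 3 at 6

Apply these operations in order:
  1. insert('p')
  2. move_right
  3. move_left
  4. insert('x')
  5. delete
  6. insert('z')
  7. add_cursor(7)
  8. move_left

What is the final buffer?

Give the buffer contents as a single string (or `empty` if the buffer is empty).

After op 1 (insert('p')): buffer="puvyefpbp" (len 9), cursors c1@1 c2@7 c3@9, authorship 1.....2.3
After op 2 (move_right): buffer="puvyefpbp" (len 9), cursors c1@2 c2@8 c3@9, authorship 1.....2.3
After op 3 (move_left): buffer="puvyefpbp" (len 9), cursors c1@1 c2@7 c3@8, authorship 1.....2.3
After op 4 (insert('x')): buffer="pxuvyefpxbxp" (len 12), cursors c1@2 c2@9 c3@11, authorship 11.....22.33
After op 5 (delete): buffer="puvyefpbp" (len 9), cursors c1@1 c2@7 c3@8, authorship 1.....2.3
After op 6 (insert('z')): buffer="pzuvyefpzbzp" (len 12), cursors c1@2 c2@9 c3@11, authorship 11.....22.33
After op 7 (add_cursor(7)): buffer="pzuvyefpzbzp" (len 12), cursors c1@2 c4@7 c2@9 c3@11, authorship 11.....22.33
After op 8 (move_left): buffer="pzuvyefpzbzp" (len 12), cursors c1@1 c4@6 c2@8 c3@10, authorship 11.....22.33

Answer: pzuvyefpzbzp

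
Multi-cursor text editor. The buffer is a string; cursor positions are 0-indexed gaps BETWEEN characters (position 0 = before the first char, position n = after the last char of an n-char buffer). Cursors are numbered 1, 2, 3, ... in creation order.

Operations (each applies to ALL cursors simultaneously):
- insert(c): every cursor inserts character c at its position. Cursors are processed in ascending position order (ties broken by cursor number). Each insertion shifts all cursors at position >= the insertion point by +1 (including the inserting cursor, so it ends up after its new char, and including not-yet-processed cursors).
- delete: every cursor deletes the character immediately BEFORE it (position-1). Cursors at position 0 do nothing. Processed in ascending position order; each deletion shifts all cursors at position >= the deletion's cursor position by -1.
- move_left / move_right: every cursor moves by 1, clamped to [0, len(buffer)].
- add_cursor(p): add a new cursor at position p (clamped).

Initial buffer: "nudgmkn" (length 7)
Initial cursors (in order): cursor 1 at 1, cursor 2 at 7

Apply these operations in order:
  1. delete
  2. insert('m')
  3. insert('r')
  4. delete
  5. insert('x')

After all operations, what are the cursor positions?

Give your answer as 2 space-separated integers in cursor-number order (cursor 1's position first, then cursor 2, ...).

Answer: 2 9

Derivation:
After op 1 (delete): buffer="udgmk" (len 5), cursors c1@0 c2@5, authorship .....
After op 2 (insert('m')): buffer="mudgmkm" (len 7), cursors c1@1 c2@7, authorship 1.....2
After op 3 (insert('r')): buffer="mrudgmkmr" (len 9), cursors c1@2 c2@9, authorship 11.....22
After op 4 (delete): buffer="mudgmkm" (len 7), cursors c1@1 c2@7, authorship 1.....2
After op 5 (insert('x')): buffer="mxudgmkmx" (len 9), cursors c1@2 c2@9, authorship 11.....22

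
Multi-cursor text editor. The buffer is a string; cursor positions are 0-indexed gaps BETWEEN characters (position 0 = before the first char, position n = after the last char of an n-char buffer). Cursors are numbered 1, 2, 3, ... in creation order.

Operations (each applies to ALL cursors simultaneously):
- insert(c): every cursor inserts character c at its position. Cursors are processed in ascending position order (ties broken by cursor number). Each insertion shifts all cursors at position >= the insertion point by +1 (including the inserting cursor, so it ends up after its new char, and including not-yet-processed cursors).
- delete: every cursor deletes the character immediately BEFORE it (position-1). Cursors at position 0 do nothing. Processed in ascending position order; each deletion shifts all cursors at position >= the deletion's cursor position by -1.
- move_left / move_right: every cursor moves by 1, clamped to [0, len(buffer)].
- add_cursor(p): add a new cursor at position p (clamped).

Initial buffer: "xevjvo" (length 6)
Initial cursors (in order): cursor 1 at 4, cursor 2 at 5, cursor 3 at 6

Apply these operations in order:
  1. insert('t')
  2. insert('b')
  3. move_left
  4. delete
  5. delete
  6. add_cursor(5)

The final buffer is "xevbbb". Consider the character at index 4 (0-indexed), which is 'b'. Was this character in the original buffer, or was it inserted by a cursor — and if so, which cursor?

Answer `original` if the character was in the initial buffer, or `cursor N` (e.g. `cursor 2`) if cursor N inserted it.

After op 1 (insert('t')): buffer="xevjtvtot" (len 9), cursors c1@5 c2@7 c3@9, authorship ....1.2.3
After op 2 (insert('b')): buffer="xevjtbvtbotb" (len 12), cursors c1@6 c2@9 c3@12, authorship ....11.22.33
After op 3 (move_left): buffer="xevjtbvtbotb" (len 12), cursors c1@5 c2@8 c3@11, authorship ....11.22.33
After op 4 (delete): buffer="xevjbvbob" (len 9), cursors c1@4 c2@6 c3@8, authorship ....1.2.3
After op 5 (delete): buffer="xevbbb" (len 6), cursors c1@3 c2@4 c3@5, authorship ...123
After op 6 (add_cursor(5)): buffer="xevbbb" (len 6), cursors c1@3 c2@4 c3@5 c4@5, authorship ...123
Authorship (.=original, N=cursor N): . . . 1 2 3
Index 4: author = 2

Answer: cursor 2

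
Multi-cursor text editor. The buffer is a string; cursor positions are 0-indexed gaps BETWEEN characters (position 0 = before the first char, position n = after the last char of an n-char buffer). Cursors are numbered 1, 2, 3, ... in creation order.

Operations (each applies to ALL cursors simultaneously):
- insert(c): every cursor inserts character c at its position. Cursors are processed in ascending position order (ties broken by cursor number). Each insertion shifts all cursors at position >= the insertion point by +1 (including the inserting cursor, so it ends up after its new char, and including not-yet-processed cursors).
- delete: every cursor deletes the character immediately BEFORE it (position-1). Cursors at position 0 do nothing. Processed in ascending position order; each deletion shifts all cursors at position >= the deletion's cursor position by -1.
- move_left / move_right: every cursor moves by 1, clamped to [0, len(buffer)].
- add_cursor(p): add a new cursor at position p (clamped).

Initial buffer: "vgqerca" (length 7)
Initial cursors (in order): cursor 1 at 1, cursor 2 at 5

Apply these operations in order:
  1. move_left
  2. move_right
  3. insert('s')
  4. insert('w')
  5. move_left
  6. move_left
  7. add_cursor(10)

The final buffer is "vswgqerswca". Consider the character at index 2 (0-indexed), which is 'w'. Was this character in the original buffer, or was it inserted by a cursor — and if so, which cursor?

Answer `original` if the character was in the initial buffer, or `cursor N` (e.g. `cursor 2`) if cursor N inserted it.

Answer: cursor 1

Derivation:
After op 1 (move_left): buffer="vgqerca" (len 7), cursors c1@0 c2@4, authorship .......
After op 2 (move_right): buffer="vgqerca" (len 7), cursors c1@1 c2@5, authorship .......
After op 3 (insert('s')): buffer="vsgqersca" (len 9), cursors c1@2 c2@7, authorship .1....2..
After op 4 (insert('w')): buffer="vswgqerswca" (len 11), cursors c1@3 c2@9, authorship .11....22..
After op 5 (move_left): buffer="vswgqerswca" (len 11), cursors c1@2 c2@8, authorship .11....22..
After op 6 (move_left): buffer="vswgqerswca" (len 11), cursors c1@1 c2@7, authorship .11....22..
After op 7 (add_cursor(10)): buffer="vswgqerswca" (len 11), cursors c1@1 c2@7 c3@10, authorship .11....22..
Authorship (.=original, N=cursor N): . 1 1 . . . . 2 2 . .
Index 2: author = 1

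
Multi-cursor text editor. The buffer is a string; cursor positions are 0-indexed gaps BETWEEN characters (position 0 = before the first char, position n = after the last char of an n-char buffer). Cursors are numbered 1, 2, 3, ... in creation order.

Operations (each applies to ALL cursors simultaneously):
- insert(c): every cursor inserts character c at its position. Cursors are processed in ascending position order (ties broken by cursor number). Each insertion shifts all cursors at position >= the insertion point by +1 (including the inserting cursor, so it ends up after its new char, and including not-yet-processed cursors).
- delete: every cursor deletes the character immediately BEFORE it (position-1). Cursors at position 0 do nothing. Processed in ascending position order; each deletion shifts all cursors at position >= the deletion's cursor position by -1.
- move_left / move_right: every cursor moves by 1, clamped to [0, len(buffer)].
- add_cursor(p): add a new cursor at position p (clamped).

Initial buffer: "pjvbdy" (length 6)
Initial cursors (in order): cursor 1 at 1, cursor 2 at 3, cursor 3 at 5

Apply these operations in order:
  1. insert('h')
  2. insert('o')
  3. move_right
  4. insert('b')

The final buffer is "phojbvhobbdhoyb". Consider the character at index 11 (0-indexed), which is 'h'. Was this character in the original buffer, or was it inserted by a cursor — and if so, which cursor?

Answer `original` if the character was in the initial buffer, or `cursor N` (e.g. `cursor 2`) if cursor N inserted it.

After op 1 (insert('h')): buffer="phjvhbdhy" (len 9), cursors c1@2 c2@5 c3@8, authorship .1..2..3.
After op 2 (insert('o')): buffer="phojvhobdhoy" (len 12), cursors c1@3 c2@7 c3@11, authorship .11..22..33.
After op 3 (move_right): buffer="phojvhobdhoy" (len 12), cursors c1@4 c2@8 c3@12, authorship .11..22..33.
After op 4 (insert('b')): buffer="phojbvhobbdhoyb" (len 15), cursors c1@5 c2@10 c3@15, authorship .11.1.22.2.33.3
Authorship (.=original, N=cursor N): . 1 1 . 1 . 2 2 . 2 . 3 3 . 3
Index 11: author = 3

Answer: cursor 3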